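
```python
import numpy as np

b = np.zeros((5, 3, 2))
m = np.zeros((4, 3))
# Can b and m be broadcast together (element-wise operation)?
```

No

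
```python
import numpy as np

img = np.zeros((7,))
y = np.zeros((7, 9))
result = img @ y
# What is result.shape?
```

(9,)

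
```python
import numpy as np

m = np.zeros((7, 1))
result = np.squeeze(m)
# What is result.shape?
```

(7,)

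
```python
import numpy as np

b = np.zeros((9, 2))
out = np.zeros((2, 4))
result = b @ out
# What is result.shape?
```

(9, 4)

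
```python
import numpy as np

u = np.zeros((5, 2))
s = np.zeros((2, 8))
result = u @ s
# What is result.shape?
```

(5, 8)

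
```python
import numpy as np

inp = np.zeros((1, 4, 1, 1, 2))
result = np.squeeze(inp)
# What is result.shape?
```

(4, 2)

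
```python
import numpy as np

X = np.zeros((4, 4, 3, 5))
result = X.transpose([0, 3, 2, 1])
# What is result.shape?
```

(4, 5, 3, 4)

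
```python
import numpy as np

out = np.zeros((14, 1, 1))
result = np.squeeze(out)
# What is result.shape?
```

(14,)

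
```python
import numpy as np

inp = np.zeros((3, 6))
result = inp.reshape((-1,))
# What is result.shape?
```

(18,)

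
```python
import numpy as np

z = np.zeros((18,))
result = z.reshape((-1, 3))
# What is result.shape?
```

(6, 3)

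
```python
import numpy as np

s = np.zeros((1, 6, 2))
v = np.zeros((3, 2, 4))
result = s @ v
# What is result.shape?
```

(3, 6, 4)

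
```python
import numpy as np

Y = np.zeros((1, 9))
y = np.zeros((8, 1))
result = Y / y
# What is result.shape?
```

(8, 9)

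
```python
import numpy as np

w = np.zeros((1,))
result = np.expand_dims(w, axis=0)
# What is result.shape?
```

(1, 1)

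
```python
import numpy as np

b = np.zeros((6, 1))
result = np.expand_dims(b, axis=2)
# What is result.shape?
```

(6, 1, 1)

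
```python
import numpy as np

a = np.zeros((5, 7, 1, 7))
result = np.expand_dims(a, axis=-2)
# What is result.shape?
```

(5, 7, 1, 1, 7)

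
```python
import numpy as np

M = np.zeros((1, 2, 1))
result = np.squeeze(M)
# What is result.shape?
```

(2,)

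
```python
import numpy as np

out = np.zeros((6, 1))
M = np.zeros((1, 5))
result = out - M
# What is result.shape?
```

(6, 5)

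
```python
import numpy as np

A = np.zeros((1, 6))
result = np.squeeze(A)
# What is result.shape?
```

(6,)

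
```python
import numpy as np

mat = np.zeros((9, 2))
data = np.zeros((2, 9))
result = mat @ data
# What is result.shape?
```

(9, 9)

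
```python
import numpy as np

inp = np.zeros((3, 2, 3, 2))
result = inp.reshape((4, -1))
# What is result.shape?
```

(4, 9)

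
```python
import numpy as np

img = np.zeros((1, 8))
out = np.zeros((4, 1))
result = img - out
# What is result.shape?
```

(4, 8)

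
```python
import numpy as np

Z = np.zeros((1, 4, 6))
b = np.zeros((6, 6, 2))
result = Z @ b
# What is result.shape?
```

(6, 4, 2)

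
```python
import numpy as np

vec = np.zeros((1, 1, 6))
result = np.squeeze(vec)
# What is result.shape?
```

(6,)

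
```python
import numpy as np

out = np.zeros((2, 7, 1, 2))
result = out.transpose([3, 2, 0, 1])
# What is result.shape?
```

(2, 1, 2, 7)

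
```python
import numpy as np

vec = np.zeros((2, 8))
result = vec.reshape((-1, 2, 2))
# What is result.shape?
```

(4, 2, 2)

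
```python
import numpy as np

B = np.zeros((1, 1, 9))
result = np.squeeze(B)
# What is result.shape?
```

(9,)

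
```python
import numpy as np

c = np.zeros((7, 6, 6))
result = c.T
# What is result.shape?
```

(6, 6, 7)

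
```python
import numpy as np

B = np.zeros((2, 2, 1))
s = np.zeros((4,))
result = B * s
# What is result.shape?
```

(2, 2, 4)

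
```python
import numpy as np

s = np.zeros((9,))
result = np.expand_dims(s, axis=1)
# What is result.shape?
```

(9, 1)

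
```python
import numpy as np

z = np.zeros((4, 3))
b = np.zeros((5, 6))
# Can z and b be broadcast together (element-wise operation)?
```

No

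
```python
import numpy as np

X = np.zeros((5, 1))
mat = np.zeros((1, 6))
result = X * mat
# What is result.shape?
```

(5, 6)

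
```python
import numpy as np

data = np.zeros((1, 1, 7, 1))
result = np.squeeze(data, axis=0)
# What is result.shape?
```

(1, 7, 1)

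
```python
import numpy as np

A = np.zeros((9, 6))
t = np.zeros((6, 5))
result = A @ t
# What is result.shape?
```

(9, 5)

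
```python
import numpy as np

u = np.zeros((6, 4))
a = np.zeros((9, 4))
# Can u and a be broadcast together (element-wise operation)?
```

No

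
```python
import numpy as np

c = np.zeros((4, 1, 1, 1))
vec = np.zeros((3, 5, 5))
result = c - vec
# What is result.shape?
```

(4, 3, 5, 5)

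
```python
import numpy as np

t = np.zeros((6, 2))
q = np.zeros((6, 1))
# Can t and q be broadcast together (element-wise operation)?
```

Yes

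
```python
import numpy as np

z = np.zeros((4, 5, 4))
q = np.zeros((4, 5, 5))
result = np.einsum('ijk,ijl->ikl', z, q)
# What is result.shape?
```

(4, 4, 5)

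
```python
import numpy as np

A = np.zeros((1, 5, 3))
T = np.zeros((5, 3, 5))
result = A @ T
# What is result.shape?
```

(5, 5, 5)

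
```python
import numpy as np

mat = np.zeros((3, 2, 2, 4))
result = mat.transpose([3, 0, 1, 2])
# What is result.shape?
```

(4, 3, 2, 2)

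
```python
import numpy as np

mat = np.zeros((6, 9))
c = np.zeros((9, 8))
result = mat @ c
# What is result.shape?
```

(6, 8)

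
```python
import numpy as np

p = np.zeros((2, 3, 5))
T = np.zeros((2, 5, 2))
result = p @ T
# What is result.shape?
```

(2, 3, 2)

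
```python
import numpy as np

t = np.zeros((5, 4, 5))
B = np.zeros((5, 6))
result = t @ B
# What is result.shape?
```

(5, 4, 6)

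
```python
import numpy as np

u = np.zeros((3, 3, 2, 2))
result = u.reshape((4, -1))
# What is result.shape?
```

(4, 9)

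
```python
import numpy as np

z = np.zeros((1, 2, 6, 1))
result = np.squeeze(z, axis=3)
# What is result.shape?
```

(1, 2, 6)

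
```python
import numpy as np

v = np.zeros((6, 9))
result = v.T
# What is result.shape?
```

(9, 6)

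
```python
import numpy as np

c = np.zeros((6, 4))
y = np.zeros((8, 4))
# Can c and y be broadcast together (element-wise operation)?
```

No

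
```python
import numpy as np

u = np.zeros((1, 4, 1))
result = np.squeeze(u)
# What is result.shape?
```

(4,)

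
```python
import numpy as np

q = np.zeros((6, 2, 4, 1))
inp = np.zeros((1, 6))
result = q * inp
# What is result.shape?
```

(6, 2, 4, 6)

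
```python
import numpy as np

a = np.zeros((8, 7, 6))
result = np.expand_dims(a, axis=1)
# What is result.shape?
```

(8, 1, 7, 6)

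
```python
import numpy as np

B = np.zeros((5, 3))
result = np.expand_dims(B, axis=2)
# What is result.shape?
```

(5, 3, 1)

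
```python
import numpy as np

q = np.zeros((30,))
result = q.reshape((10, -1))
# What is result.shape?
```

(10, 3)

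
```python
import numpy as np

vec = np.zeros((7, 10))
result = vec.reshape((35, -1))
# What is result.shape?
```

(35, 2)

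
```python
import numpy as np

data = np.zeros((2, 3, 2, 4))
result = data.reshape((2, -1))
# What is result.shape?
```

(2, 24)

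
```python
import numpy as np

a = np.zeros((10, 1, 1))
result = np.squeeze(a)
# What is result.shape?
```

(10,)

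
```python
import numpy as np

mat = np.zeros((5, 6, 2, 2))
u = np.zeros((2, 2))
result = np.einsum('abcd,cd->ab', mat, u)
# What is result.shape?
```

(5, 6)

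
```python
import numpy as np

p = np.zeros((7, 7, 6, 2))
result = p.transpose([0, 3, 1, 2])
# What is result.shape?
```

(7, 2, 7, 6)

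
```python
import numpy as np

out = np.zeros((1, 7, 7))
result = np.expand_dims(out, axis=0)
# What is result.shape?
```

(1, 1, 7, 7)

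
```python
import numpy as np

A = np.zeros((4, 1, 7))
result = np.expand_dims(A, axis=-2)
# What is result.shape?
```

(4, 1, 1, 7)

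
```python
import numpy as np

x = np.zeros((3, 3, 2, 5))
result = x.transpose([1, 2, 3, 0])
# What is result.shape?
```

(3, 2, 5, 3)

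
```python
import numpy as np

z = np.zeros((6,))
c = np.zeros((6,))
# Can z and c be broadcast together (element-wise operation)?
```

Yes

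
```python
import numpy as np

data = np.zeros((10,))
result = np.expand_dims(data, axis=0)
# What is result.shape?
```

(1, 10)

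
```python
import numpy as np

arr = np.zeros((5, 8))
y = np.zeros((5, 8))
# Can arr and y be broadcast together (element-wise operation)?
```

Yes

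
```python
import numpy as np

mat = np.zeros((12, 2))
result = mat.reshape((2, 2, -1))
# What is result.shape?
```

(2, 2, 6)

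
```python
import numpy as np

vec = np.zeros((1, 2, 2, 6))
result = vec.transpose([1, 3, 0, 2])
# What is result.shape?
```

(2, 6, 1, 2)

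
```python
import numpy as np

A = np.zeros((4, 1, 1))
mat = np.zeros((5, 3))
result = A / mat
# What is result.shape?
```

(4, 5, 3)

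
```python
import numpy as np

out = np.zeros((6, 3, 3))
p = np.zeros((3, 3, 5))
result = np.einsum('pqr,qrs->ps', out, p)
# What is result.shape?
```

(6, 5)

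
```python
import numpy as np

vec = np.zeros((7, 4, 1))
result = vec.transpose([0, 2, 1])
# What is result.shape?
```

(7, 1, 4)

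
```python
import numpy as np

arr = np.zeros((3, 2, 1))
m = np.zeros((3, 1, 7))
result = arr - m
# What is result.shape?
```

(3, 2, 7)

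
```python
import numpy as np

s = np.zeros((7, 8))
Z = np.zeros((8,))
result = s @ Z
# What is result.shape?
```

(7,)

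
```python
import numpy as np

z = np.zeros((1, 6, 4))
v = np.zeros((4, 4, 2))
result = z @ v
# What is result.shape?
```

(4, 6, 2)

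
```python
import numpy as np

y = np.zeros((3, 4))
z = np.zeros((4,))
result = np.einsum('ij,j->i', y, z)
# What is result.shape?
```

(3,)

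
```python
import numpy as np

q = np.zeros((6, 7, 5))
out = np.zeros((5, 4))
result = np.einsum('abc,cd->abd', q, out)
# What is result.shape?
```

(6, 7, 4)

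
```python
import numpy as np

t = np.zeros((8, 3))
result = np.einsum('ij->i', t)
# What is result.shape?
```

(8,)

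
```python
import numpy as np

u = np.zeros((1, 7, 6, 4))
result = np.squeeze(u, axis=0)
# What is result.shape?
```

(7, 6, 4)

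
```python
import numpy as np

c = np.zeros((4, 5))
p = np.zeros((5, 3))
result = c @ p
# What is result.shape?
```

(4, 3)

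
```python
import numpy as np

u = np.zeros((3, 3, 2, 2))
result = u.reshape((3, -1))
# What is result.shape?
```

(3, 12)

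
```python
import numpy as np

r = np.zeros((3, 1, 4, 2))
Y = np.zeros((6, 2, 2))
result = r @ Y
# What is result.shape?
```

(3, 6, 4, 2)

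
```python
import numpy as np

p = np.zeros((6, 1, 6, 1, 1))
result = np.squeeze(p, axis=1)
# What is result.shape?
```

(6, 6, 1, 1)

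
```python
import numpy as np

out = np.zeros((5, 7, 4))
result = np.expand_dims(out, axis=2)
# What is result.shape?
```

(5, 7, 1, 4)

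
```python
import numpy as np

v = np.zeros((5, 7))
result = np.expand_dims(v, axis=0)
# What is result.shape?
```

(1, 5, 7)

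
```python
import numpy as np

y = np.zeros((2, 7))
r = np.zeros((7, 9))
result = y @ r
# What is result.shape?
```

(2, 9)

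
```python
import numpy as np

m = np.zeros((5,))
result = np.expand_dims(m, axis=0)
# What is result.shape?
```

(1, 5)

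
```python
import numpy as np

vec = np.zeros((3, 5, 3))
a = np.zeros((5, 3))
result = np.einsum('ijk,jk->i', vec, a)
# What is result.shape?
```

(3,)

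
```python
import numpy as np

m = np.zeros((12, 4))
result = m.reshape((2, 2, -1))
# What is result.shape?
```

(2, 2, 12)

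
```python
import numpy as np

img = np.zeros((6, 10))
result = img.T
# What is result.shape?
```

(10, 6)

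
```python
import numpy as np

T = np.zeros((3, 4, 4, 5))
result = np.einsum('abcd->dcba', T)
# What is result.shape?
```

(5, 4, 4, 3)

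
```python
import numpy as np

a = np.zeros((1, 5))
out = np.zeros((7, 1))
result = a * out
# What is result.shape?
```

(7, 5)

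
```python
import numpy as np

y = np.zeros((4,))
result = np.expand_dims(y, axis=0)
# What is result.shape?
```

(1, 4)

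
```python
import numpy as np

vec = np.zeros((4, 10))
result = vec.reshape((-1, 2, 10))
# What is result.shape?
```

(2, 2, 10)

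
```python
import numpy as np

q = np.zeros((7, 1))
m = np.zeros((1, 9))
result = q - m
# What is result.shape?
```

(7, 9)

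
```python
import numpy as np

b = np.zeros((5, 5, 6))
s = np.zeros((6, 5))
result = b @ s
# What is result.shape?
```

(5, 5, 5)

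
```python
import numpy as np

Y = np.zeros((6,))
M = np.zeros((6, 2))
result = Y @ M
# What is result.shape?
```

(2,)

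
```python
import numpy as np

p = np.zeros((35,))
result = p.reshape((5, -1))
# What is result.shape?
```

(5, 7)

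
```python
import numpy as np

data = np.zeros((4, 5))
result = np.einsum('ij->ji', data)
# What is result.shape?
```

(5, 4)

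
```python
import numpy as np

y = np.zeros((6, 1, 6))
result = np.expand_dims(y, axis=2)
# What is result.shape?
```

(6, 1, 1, 6)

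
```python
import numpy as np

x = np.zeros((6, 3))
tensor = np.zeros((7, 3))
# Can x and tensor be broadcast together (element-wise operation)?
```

No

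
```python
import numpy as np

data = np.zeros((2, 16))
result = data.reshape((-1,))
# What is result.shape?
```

(32,)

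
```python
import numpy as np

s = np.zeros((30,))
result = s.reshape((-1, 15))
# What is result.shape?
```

(2, 15)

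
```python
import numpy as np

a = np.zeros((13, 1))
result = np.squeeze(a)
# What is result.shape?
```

(13,)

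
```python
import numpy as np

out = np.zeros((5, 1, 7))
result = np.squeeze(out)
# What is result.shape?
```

(5, 7)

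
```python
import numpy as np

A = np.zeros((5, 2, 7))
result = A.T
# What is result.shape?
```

(7, 2, 5)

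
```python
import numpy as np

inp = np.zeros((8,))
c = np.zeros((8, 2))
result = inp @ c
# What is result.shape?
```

(2,)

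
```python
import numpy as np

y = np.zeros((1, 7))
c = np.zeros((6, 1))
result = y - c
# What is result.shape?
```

(6, 7)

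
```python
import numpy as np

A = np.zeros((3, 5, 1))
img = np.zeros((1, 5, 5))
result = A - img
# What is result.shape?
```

(3, 5, 5)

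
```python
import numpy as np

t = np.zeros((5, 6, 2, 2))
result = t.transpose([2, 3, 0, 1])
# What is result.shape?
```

(2, 2, 5, 6)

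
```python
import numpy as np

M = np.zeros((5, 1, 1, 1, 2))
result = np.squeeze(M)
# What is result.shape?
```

(5, 2)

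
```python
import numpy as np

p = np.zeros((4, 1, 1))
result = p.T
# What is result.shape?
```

(1, 1, 4)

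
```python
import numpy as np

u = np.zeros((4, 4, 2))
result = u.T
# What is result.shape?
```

(2, 4, 4)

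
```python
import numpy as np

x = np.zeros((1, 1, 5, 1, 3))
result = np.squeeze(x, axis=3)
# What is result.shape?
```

(1, 1, 5, 3)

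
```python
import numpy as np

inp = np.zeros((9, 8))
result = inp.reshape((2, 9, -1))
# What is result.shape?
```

(2, 9, 4)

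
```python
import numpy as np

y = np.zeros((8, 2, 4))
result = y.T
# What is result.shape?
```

(4, 2, 8)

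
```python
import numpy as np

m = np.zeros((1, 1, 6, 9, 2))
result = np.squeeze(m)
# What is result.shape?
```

(6, 9, 2)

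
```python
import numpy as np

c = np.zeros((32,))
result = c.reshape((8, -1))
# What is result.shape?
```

(8, 4)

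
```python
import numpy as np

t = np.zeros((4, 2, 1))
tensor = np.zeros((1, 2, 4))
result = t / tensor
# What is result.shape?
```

(4, 2, 4)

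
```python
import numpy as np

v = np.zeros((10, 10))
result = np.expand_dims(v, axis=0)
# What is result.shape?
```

(1, 10, 10)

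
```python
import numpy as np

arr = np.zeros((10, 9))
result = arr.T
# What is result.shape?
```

(9, 10)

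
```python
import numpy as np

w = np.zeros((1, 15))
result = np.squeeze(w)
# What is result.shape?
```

(15,)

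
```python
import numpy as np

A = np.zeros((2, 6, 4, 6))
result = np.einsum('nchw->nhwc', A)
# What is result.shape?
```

(2, 4, 6, 6)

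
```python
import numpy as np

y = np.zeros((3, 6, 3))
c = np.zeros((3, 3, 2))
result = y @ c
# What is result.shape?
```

(3, 6, 2)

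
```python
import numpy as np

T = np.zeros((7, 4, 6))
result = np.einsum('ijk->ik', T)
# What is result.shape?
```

(7, 6)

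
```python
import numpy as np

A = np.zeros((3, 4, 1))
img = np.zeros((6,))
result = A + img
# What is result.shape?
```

(3, 4, 6)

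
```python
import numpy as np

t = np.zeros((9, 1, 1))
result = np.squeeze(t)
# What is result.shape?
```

(9,)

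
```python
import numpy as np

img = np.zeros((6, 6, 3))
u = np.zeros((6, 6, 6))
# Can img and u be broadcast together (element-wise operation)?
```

No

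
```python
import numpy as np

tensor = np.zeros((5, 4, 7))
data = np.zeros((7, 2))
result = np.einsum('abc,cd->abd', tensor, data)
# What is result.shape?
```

(5, 4, 2)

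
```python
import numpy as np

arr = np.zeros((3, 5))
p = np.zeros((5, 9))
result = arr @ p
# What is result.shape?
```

(3, 9)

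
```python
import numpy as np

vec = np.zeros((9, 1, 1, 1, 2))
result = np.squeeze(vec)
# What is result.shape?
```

(9, 2)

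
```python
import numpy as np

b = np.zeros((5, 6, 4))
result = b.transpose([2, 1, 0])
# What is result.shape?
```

(4, 6, 5)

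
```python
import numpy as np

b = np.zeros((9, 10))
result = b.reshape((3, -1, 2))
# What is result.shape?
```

(3, 15, 2)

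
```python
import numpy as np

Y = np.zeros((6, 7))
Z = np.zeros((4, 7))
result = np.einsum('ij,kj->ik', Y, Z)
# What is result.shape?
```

(6, 4)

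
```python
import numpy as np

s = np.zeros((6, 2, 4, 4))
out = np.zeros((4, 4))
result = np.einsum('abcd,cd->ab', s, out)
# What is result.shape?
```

(6, 2)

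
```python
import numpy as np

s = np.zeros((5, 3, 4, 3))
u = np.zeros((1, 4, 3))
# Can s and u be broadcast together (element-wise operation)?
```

Yes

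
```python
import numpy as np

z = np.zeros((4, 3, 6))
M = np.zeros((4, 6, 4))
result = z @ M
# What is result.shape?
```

(4, 3, 4)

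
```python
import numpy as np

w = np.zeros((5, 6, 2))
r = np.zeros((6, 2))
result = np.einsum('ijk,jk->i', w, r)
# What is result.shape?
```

(5,)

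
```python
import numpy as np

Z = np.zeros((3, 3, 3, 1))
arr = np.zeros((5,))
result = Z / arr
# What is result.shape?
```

(3, 3, 3, 5)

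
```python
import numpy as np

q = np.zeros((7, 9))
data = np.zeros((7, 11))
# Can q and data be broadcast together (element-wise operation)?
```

No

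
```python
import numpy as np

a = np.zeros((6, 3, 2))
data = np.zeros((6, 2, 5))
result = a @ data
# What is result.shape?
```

(6, 3, 5)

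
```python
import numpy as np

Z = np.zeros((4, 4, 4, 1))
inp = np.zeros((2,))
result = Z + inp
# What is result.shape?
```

(4, 4, 4, 2)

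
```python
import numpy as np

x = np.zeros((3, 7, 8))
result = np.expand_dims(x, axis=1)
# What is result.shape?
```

(3, 1, 7, 8)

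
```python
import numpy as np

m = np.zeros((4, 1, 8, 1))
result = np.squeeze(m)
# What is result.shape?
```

(4, 8)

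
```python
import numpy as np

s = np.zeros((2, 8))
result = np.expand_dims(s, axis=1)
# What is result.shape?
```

(2, 1, 8)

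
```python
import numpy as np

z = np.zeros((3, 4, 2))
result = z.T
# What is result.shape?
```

(2, 4, 3)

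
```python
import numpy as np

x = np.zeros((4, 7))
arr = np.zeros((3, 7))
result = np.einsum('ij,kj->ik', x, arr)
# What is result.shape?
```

(4, 3)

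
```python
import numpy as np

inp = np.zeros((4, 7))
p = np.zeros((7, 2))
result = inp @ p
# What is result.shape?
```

(4, 2)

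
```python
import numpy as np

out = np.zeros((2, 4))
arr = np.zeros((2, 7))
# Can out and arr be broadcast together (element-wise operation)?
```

No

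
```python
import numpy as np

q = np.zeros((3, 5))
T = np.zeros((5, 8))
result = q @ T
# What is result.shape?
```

(3, 8)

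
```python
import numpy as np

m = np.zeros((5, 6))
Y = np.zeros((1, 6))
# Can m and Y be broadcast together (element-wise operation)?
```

Yes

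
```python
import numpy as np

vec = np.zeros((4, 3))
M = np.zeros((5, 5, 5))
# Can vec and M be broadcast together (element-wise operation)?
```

No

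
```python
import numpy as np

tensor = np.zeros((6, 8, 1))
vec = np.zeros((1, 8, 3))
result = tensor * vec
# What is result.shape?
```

(6, 8, 3)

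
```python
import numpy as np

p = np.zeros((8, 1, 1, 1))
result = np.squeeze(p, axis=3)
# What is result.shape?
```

(8, 1, 1)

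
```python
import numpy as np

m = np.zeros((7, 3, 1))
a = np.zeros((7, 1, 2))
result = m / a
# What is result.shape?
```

(7, 3, 2)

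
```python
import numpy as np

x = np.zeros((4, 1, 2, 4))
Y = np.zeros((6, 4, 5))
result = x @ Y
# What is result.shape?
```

(4, 6, 2, 5)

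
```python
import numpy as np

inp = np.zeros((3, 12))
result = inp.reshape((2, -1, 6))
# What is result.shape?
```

(2, 3, 6)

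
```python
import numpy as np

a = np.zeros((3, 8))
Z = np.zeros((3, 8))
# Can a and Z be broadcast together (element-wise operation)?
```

Yes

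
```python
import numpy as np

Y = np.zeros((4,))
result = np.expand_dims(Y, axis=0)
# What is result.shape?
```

(1, 4)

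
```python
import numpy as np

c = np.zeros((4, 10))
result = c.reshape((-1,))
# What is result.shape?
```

(40,)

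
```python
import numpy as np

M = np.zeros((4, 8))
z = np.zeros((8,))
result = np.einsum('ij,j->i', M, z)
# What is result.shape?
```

(4,)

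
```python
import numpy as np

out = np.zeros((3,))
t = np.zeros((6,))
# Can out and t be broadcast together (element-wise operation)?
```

No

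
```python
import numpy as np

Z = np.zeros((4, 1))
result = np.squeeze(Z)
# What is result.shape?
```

(4,)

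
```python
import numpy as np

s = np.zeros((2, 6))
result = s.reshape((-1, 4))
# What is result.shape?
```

(3, 4)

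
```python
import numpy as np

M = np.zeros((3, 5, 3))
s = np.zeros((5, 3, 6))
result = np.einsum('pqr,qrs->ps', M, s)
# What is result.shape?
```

(3, 6)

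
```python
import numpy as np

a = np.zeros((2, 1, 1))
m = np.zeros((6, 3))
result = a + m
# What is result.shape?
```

(2, 6, 3)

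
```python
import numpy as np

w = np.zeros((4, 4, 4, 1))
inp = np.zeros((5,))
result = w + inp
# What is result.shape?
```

(4, 4, 4, 5)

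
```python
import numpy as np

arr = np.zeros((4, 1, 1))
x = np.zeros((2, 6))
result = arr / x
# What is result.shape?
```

(4, 2, 6)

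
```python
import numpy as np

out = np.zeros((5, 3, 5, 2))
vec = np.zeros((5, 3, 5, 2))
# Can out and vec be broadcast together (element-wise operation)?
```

Yes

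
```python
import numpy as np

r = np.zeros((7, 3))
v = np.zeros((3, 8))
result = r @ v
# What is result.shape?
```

(7, 8)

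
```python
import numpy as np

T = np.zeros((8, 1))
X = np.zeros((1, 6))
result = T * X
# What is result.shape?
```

(8, 6)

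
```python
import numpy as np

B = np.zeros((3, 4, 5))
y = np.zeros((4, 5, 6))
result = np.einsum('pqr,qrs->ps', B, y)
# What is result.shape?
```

(3, 6)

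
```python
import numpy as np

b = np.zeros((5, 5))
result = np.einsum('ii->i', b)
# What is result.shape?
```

(5,)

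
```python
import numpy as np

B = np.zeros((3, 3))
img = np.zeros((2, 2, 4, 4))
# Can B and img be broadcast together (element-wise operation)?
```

No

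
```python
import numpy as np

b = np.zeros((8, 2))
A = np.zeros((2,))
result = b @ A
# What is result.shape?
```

(8,)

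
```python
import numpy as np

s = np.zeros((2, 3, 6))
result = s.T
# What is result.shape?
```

(6, 3, 2)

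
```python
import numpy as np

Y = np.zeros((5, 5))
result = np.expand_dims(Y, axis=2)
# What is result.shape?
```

(5, 5, 1)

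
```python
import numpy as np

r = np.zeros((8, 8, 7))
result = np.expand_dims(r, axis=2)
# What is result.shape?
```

(8, 8, 1, 7)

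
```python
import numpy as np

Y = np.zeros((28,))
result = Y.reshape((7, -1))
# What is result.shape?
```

(7, 4)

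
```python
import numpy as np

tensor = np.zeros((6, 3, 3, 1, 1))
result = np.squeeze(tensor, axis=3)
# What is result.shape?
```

(6, 3, 3, 1)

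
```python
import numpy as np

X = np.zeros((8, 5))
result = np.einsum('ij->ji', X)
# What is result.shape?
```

(5, 8)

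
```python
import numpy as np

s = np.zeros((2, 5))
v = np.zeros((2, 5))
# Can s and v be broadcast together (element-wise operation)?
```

Yes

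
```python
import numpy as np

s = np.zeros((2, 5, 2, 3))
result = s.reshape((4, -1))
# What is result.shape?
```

(4, 15)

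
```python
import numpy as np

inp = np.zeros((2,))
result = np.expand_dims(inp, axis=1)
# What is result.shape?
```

(2, 1)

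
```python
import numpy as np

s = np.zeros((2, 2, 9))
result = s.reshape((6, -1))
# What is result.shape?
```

(6, 6)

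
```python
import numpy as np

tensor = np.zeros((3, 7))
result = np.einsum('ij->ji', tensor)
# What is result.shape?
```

(7, 3)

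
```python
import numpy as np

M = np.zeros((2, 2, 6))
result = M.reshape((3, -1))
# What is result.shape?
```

(3, 8)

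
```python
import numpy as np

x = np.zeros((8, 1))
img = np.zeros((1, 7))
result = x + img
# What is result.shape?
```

(8, 7)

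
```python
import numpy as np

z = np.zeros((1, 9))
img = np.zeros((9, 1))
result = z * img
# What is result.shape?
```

(9, 9)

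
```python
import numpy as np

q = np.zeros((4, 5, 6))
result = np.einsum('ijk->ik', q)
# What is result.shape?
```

(4, 6)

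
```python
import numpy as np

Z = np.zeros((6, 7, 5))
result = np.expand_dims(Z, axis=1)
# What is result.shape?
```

(6, 1, 7, 5)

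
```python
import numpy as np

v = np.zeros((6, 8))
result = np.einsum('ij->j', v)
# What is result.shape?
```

(8,)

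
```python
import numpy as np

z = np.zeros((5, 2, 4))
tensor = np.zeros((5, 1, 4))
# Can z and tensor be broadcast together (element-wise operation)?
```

Yes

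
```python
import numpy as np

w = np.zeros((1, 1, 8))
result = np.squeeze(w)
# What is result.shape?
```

(8,)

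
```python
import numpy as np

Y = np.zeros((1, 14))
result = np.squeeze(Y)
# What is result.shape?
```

(14,)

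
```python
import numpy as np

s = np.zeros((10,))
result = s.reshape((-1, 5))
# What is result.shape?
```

(2, 5)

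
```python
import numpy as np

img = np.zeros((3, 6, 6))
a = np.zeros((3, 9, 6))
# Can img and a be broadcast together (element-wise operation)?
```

No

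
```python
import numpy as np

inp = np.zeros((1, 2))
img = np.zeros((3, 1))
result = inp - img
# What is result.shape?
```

(3, 2)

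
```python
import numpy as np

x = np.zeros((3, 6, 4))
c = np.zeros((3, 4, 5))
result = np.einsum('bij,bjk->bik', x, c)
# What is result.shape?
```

(3, 6, 5)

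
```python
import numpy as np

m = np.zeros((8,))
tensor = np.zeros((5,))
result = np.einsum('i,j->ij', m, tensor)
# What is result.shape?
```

(8, 5)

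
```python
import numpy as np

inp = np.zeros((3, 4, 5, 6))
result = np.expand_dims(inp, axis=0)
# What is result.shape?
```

(1, 3, 4, 5, 6)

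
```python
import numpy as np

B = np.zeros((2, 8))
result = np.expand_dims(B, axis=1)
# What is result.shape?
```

(2, 1, 8)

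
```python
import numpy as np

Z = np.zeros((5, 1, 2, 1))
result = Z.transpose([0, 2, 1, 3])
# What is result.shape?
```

(5, 2, 1, 1)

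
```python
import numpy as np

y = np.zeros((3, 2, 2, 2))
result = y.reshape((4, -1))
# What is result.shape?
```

(4, 6)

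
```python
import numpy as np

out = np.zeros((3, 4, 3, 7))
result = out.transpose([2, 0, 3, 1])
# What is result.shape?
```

(3, 3, 7, 4)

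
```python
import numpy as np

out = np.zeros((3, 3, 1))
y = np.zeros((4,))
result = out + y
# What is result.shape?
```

(3, 3, 4)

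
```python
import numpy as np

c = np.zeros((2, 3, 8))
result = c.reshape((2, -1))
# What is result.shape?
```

(2, 24)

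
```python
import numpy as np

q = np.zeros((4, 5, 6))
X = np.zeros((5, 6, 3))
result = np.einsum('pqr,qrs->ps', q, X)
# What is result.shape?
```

(4, 3)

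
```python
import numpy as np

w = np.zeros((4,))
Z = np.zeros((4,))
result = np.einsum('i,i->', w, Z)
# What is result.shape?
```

()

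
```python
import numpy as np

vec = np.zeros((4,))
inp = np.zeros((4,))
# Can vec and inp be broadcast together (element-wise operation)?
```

Yes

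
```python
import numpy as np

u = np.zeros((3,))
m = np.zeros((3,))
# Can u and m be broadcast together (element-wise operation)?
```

Yes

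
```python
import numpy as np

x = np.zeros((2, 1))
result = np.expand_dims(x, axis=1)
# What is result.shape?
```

(2, 1, 1)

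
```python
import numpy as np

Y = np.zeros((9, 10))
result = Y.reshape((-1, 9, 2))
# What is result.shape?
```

(5, 9, 2)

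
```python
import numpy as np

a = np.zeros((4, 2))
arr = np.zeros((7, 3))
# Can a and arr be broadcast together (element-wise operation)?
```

No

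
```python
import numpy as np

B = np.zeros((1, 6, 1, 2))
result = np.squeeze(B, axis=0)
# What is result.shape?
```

(6, 1, 2)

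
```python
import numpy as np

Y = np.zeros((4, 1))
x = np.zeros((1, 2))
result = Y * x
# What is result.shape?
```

(4, 2)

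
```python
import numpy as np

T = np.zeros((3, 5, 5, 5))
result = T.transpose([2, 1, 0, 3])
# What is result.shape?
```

(5, 5, 3, 5)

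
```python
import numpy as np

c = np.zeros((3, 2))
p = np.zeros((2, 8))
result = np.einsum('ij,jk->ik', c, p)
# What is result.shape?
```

(3, 8)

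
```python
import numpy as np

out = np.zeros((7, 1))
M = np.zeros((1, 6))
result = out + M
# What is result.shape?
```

(7, 6)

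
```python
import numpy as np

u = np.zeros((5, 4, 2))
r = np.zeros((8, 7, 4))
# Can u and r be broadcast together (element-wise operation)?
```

No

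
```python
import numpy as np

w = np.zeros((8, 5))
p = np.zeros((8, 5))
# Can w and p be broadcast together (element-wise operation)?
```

Yes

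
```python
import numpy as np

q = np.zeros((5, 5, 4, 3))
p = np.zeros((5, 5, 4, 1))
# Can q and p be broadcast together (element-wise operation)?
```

Yes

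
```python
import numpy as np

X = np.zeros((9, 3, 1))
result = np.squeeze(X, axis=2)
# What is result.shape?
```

(9, 3)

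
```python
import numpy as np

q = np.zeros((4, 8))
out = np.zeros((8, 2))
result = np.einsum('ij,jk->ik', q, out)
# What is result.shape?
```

(4, 2)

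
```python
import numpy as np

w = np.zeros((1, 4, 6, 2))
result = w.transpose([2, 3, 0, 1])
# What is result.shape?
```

(6, 2, 1, 4)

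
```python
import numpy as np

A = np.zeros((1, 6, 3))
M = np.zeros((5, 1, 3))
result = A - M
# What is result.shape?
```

(5, 6, 3)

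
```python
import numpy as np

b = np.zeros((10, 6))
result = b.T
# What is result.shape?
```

(6, 10)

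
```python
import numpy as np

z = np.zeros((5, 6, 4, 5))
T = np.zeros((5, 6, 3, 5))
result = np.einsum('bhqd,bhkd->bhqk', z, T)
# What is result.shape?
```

(5, 6, 4, 3)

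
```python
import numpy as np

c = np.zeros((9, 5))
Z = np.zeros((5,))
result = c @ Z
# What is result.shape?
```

(9,)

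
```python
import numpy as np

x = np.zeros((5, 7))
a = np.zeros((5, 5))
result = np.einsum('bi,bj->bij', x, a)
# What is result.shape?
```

(5, 7, 5)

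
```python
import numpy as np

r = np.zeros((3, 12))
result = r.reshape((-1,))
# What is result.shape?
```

(36,)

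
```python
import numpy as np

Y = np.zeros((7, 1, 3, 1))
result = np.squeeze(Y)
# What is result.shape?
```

(7, 3)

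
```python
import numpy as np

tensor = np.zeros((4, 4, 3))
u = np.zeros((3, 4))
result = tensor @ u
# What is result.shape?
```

(4, 4, 4)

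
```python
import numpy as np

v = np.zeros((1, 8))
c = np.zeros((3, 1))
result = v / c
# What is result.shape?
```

(3, 8)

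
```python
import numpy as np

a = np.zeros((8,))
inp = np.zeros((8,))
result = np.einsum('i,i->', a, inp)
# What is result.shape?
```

()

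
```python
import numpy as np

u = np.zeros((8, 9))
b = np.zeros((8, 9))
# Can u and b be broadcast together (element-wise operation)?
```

Yes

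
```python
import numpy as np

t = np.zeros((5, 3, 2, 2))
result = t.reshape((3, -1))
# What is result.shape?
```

(3, 20)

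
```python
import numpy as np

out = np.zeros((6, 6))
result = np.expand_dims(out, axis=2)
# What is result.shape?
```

(6, 6, 1)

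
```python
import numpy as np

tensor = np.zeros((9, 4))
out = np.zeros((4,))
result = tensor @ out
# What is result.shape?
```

(9,)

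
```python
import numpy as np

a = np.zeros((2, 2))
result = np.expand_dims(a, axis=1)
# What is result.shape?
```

(2, 1, 2)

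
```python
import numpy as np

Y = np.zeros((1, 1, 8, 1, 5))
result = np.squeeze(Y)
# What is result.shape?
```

(8, 5)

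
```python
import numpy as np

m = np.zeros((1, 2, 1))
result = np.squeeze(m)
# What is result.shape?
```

(2,)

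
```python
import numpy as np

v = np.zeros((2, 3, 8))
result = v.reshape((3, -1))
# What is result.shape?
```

(3, 16)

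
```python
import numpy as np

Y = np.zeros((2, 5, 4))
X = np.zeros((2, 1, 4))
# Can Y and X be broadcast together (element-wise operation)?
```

Yes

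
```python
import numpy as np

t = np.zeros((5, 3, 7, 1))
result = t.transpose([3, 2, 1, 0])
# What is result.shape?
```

(1, 7, 3, 5)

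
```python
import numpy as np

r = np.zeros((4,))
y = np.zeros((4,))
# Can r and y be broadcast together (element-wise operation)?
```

Yes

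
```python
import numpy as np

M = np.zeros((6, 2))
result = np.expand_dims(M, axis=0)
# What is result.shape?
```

(1, 6, 2)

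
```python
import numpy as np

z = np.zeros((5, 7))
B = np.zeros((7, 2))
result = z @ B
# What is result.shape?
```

(5, 2)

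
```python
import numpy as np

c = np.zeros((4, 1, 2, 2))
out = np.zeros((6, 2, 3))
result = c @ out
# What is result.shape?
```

(4, 6, 2, 3)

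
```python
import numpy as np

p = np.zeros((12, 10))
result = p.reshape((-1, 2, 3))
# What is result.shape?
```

(20, 2, 3)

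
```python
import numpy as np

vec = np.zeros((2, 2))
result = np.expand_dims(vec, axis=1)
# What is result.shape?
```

(2, 1, 2)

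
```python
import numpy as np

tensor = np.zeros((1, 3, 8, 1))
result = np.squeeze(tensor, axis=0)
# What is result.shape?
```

(3, 8, 1)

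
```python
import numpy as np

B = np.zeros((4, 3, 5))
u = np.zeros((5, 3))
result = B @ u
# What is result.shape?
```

(4, 3, 3)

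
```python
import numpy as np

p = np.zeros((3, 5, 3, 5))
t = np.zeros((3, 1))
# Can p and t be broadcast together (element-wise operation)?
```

Yes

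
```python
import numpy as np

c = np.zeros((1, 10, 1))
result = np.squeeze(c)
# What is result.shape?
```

(10,)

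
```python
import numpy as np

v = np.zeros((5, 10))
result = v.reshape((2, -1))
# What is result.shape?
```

(2, 25)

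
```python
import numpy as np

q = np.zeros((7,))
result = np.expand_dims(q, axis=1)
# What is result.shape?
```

(7, 1)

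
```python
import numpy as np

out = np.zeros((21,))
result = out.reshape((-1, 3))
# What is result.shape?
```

(7, 3)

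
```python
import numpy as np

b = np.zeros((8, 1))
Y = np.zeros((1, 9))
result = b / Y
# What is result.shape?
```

(8, 9)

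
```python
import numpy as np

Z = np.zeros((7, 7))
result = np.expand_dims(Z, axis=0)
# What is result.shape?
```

(1, 7, 7)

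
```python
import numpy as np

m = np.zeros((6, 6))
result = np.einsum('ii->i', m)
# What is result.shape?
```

(6,)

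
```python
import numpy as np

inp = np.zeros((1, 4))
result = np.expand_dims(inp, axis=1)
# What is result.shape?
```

(1, 1, 4)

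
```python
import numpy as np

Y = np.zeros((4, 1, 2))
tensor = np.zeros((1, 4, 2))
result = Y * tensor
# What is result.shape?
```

(4, 4, 2)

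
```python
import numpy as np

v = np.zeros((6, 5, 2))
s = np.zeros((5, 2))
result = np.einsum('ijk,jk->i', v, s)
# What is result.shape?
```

(6,)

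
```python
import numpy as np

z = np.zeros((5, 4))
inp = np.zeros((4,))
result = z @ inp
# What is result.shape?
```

(5,)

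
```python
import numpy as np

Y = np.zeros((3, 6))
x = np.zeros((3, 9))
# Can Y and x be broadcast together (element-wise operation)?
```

No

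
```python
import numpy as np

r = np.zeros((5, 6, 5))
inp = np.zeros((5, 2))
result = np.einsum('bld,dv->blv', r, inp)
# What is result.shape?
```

(5, 6, 2)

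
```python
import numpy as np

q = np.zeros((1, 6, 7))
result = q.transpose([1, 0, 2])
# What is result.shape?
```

(6, 1, 7)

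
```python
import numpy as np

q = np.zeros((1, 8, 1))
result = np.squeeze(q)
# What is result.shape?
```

(8,)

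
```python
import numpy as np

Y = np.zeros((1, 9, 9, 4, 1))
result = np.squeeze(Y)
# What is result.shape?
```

(9, 9, 4)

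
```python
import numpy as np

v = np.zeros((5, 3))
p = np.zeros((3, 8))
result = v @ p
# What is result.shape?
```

(5, 8)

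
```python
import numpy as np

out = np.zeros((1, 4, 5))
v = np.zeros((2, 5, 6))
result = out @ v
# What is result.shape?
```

(2, 4, 6)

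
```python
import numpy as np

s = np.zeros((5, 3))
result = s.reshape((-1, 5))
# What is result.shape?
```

(3, 5)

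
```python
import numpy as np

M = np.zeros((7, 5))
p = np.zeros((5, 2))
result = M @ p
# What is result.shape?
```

(7, 2)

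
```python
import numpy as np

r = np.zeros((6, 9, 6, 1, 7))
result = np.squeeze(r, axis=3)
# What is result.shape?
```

(6, 9, 6, 7)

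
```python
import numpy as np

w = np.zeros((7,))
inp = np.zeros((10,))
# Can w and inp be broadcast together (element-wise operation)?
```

No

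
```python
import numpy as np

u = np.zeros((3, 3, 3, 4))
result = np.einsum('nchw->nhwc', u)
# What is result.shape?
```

(3, 3, 4, 3)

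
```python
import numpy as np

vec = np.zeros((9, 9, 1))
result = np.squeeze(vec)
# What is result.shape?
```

(9, 9)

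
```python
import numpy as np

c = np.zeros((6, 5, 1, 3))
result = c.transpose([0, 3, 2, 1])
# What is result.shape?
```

(6, 3, 1, 5)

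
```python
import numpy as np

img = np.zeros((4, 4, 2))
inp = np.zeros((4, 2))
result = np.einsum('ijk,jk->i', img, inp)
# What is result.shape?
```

(4,)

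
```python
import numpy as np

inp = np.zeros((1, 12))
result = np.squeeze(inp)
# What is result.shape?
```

(12,)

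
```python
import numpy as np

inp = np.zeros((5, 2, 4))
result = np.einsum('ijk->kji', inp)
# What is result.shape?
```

(4, 2, 5)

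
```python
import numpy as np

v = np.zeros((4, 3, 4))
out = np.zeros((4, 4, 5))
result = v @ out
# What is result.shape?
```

(4, 3, 5)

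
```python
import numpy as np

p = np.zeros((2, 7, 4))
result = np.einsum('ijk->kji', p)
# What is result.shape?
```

(4, 7, 2)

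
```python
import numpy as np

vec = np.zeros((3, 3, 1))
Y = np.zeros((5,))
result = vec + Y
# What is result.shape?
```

(3, 3, 5)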